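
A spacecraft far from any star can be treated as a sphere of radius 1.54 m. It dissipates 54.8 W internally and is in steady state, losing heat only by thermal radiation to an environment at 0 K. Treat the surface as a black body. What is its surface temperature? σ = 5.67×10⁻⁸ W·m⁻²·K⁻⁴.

Steady state: internal power = radiated power, P = εσA T⁴.
Radiating area A = 4πr² = 29.80 m².
T⁴ = P/(εσA) = 54.8/(1.0·5.67×10⁻⁸·29.80) = 3.243×10⁷ K⁴.
T = (3.243×10⁷)^(1/4).

T ≈ 75.5 K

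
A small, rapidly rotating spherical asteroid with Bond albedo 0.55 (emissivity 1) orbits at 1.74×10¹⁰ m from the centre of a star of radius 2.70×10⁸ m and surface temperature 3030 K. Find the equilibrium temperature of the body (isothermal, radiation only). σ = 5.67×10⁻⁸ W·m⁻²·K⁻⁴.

T ≈ 219 K

The star's surface emits σT_*⁴; at distance d the flux is S = σT_*⁴(R_*/d)².
S = 5.67×10⁻⁸·(3030)⁴·(2.70×10⁸/1.74×10¹⁰)² = 1151 W/m².
For an isothermal sphere T⁴ = (1−a)S/(4σ) = 2.283×10⁹ K⁴.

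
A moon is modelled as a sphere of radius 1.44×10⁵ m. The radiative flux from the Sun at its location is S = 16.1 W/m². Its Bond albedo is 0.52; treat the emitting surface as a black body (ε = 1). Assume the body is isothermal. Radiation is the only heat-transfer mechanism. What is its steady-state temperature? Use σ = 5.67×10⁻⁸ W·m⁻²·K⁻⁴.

At equilibrium, absorbed power = emitted power.
Absorbing cross-section = πr² = 6.514×10¹⁰ m²; emitting surface = 4πr² = 2.606×10¹¹ m² (ratio 4).
(1−a)S·A_cross = εσ·A_surf·T⁴  ⇒  T⁴ = (1−a)S/(4σ).
T⁴ = 0.480·16.1/(4·5.67×10⁻⁸) = 3.407×10⁷ K⁴.
T = (3.407×10⁷)^(1/4).

T ≈ 76.4 K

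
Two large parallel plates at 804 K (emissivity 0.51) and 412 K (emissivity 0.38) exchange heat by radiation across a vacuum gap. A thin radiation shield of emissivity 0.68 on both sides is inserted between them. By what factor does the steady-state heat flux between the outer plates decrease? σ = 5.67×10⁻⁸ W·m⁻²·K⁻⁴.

Without shield: q₀ = σΔ(T⁴)/(1/ε₁+1/ε₂−1) with denominator 3.592.
With shield the two gaps are in series; the resistances add: (1/ε₁+1/ε_s−1)+(1/ε_s+1/ε₂−1) = 2.431+3.102 = 5.534.
Heat-flux ratio q₀/q = 5.534/3.592.

factor ≈ 1.54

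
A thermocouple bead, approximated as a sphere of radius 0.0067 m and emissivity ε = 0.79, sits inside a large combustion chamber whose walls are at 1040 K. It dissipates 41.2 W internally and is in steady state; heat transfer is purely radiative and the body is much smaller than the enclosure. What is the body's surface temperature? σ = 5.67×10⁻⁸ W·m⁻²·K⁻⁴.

For a small grey body in a large enclosure, net radiated power = εσA(T⁴ − T_w⁴).
Steady state: P = εσA(T⁴ − T_w⁴) with A = 4πr² = 5.641×10⁻⁴ m².
T⁴ = P/(εσA) + T_w⁴ = 41.2/(0.79·5.67×10⁻⁸·5.641×10⁻⁴) + (1040)⁴
    = 1.631×10¹² + 1.170×10¹² = 2.800×10¹² K⁴.

T ≈ 1290 K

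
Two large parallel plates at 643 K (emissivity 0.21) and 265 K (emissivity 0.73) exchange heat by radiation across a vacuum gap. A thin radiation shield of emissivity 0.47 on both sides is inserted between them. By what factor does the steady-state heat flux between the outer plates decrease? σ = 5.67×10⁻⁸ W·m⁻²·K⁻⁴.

factor ≈ 1.63

Without shield: q₀ = σΔ(T⁴)/(1/ε₁+1/ε₂−1) with denominator 5.132.
With shield the two gaps are in series; the resistances add: (1/ε₁+1/ε_s−1)+(1/ε_s+1/ε₂−1) = 5.890+2.498 = 8.387.
Heat-flux ratio q₀/q = 8.387/5.132.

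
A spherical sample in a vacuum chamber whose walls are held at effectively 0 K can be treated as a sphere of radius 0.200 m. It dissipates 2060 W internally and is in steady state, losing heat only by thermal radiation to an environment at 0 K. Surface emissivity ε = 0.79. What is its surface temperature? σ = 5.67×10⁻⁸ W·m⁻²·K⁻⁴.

T ≈ 550 K

Steady state: internal power = radiated power, P = εσA T⁴.
Radiating area A = 4πr² = 0.5027 m².
T⁴ = P/(εσA) = 2060/(0.79·5.67×10⁻⁸·0.5027) = 9.149×10¹⁰ K⁴.
T = (9.149×10¹⁰)^(1/4).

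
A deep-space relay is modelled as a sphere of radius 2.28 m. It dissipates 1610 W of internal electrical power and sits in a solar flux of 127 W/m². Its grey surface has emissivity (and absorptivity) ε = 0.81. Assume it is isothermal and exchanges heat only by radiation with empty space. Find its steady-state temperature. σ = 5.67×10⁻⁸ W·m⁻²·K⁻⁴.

T ≈ 182 K

At steady state, absorbed solar power + internal power = radiated power.
Absorbed: α·S·A_cross = 0.81·127·16.33 = 1680 W (cross-section πr²).
Total input = 1680 + 1610 = 3290 W.
Radiated: εσ·A_surf·T⁴ with A_surf = 4πr² = 65.33 m².
T⁴ = 3290/(0.81·5.67×10⁻⁸·65.33) = 1.097×10⁹ K⁴.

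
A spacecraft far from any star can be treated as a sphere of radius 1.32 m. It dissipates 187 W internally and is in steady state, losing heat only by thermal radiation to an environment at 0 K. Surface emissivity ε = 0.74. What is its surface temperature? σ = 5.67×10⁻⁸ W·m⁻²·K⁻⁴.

Steady state: internal power = radiated power, P = εσA T⁴.
Radiating area A = 4πr² = 21.90 m².
T⁴ = P/(εσA) = 187/(0.74·5.67×10⁻⁸·21.90) = 2.035×10⁸ K⁴.
T = (2.035×10⁸)^(1/4).

T ≈ 119 K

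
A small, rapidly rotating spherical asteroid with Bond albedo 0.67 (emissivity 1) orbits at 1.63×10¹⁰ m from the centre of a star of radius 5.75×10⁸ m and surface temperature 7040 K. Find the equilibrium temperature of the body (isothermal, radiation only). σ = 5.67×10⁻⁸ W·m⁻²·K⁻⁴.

The star's surface emits σT_*⁴; at distance d the flux is S = σT_*⁴(R_*/d)².
S = 5.67×10⁻⁸·(7040)⁴·(5.75×10⁸/1.63×10¹⁰)² = 1.733×10⁵ W/m².
For an isothermal sphere T⁴ = (1−a)S/(4σ) = 2.522×10¹¹ K⁴.

T ≈ 709 K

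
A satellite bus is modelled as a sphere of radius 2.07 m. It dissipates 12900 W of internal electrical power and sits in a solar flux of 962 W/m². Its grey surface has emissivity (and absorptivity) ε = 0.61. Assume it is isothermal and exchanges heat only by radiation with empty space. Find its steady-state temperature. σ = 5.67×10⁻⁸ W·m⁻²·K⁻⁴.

T ≈ 325 K

At steady state, absorbed solar power + internal power = radiated power.
Absorbed: α·S·A_cross = 0.61·962·13.46 = 7899 W (cross-section πr²).
Total input = 7899 + 12900 = 20800 W.
Radiated: εσ·A_surf·T⁴ with A_surf = 4πr² = 53.85 m².
T⁴ = 20800/(0.61·5.67×10⁻⁸·53.85) = 1.117×10¹⁰ K⁴.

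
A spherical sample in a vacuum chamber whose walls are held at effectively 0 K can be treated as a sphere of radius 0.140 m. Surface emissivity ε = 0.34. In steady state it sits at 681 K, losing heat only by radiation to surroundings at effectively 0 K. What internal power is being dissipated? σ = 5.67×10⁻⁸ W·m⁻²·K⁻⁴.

Steady state: P = εσA T⁴.
A = 4πr² = 0.2463 m²; T⁴ = (681)⁴ = 2.151×10¹¹ K⁴.
P = 0.34 × 5.67×10⁻⁸ × 0.2463 × 2.151×10¹¹.

P ≈ 1020 W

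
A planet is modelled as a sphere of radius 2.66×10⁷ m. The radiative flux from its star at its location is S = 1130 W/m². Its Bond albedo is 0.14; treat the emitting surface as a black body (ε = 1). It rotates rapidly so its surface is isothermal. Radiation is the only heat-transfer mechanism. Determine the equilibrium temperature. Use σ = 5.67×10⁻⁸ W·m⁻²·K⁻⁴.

At equilibrium, absorbed power = emitted power.
Absorbing cross-section = πr² = 2.223×10¹⁵ m²; emitting surface = 4πr² = 8.891×10¹⁵ m² (ratio 4).
(1−a)S·A_cross = εσ·A_surf·T⁴  ⇒  T⁴ = (1−a)S/(4σ).
T⁴ = 0.860·1130/(4·5.67×10⁻⁸) = 4.285×10⁹ K⁴.
T = (4.285×10⁹)^(1/4).

T ≈ 256 K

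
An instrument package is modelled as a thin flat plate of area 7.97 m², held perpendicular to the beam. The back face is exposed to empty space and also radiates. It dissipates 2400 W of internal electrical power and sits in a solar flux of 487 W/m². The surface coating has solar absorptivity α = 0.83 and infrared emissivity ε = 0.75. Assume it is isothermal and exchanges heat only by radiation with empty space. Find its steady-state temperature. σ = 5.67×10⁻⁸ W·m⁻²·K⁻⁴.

At steady state, absorbed solar power + internal power = radiated power.
Absorbed: α·S·A_cross = 0.83·487·7.970 = 3222 W (cross-section A).
Total input = 3222 + 2400 = 5622 W.
Radiated: εσ·A_surf·T⁴ with A_surf = 2A = 15.94 m².
T⁴ = 5622/(0.75·5.67×10⁻⁸·15.94) = 8.293×10⁹ K⁴.

T ≈ 302 K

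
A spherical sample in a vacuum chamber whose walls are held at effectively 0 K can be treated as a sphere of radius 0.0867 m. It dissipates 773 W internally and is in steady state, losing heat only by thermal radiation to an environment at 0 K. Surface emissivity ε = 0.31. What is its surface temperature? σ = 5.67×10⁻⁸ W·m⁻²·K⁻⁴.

T ≈ 826 K

Steady state: internal power = radiated power, P = εσA T⁴.
Radiating area A = 4πr² = 0.09446 m².
T⁴ = P/(εσA) = 773/(0.31·5.67×10⁻⁸·0.09446) = 4.656×10¹¹ K⁴.
T = (4.656×10¹¹)^(1/4).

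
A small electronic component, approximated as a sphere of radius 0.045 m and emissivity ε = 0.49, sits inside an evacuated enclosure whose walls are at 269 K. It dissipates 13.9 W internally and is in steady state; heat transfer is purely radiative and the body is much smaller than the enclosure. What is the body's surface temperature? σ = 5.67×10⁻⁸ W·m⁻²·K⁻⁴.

For a small grey body in a large enclosure, net radiated power = εσA(T⁴ − T_w⁴).
Steady state: P = εσA(T⁴ − T_w⁴) with A = 4πr² = 0.02545 m².
T⁴ = P/(εσA) + T_w⁴ = 13.9/(0.49·5.67×10⁻⁸·0.02545) + (269)⁴
    = 1.966×10¹⁰ + 5.236×10⁹ = 2.490×10¹⁰ K⁴.

T ≈ 397 K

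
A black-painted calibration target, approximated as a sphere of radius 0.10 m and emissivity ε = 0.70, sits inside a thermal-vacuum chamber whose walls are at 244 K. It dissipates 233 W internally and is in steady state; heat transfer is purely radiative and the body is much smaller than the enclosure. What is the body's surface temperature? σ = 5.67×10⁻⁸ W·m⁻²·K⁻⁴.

For a small grey body in a large enclosure, net radiated power = εσA(T⁴ − T_w⁴).
Steady state: P = εσA(T⁴ − T_w⁴) with A = 4πr² = 0.1257 m².
T⁴ = P/(εσA) + T_w⁴ = 233/(0.70·5.67×10⁻⁸·0.1257) + (244)⁴
    = 4.672×10¹⁰ + 3.545×10⁹ = 5.026×10¹⁰ K⁴.

T ≈ 473 K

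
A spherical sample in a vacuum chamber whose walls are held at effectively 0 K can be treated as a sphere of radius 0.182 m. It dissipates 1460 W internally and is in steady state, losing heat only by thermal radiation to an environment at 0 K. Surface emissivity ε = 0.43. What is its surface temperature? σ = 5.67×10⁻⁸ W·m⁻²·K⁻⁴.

T ≈ 616 K

Steady state: internal power = radiated power, P = εσA T⁴.
Radiating area A = 4πr² = 0.4162 m².
T⁴ = P/(εσA) = 1460/(0.43·5.67×10⁻⁸·0.4162) = 1.439×10¹¹ K⁴.
T = (1.439×10¹¹)^(1/4).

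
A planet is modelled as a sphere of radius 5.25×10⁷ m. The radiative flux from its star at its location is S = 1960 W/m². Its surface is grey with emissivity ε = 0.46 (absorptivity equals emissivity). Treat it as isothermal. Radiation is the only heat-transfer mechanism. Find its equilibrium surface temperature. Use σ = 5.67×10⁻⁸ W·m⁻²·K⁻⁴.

T ≈ 305 K

At equilibrium, absorbed power = emitted power.
Absorbing cross-section = πr² = 8.659×10¹⁵ m²; emitting surface = 4πr² = 3.464×10¹⁶ m² (ratio 4).
εS·A_cross = εσ·A_surf·T⁴  ⇒  T⁴ = S/(4σ)   (ε cancels).
T⁴ = 1960/(4·5.67×10⁻⁸) = 8.642×10⁹ K⁴.
T = (8.642×10⁹)^(1/4).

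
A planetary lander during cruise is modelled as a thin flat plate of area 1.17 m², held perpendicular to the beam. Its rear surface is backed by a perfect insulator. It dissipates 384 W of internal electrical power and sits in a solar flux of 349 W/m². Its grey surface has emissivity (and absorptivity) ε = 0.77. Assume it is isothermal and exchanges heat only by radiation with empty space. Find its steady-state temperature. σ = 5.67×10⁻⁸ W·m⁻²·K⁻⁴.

T ≈ 342 K

At steady state, absorbed solar power + internal power = radiated power.
Absorbed: α·S·A_cross = 0.77·349·1.170 = 314.4 W (cross-section A).
Total input = 314.4 + 384 = 698.4 W.
Radiated: εσ·A_surf·T⁴ with A_surf = A = 1.170 m².
T⁴ = 698.4/(0.77·5.67×10⁻⁸·1.170) = 1.367×10¹⁰ K⁴.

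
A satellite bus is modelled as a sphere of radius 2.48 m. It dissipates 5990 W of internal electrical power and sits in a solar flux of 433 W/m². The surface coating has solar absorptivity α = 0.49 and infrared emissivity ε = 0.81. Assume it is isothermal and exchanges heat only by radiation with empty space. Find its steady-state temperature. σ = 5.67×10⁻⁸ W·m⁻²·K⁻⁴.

At steady state, absorbed solar power + internal power = radiated power.
Absorbed: α·S·A_cross = 0.49·433·19.32 = 4100 W (cross-section πr²).
Total input = 4100 + 5990 = 10090 W.
Radiated: εσ·A_surf·T⁴ with A_surf = 4πr² = 77.29 m².
T⁴ = 10090/(0.81·5.67×10⁻⁸·77.29) = 2.842×10⁹ K⁴.

T ≈ 231 K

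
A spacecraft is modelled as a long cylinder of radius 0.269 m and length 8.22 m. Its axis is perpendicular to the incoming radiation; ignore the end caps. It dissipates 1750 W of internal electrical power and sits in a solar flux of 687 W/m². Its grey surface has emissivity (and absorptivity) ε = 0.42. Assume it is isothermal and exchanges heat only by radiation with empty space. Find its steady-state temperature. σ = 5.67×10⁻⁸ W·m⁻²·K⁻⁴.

At steady state, absorbed solar power + internal power = radiated power.
Absorbed: α·S·A_cross = 0.42·687·4.422 = 1276 W (cross-section 2rL).
Total input = 1276 + 1750 = 3026 W.
Radiated: εσ·A_surf·T⁴ with A_surf = 2πrL = 13.89 m².
T⁴ = 3026/(0.42·5.67×10⁻⁸·13.89) = 9.146×10⁹ K⁴.

T ≈ 309 K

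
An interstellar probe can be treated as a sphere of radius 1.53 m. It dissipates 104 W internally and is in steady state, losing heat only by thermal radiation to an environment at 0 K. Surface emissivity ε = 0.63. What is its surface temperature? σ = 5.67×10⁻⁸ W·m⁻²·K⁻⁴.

Steady state: internal power = radiated power, P = εσA T⁴.
Radiating area A = 4πr² = 29.42 m².
T⁴ = P/(εσA) = 104/(0.63·5.67×10⁻⁸·29.42) = 9.897×10⁷ K⁴.
T = (9.897×10⁷)^(1/4).

T ≈ 99.7 K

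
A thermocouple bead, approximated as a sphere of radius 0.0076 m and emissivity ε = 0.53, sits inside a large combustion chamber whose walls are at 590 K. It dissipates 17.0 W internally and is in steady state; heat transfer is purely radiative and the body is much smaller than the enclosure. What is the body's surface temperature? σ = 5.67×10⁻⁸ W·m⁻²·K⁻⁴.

T ≈ 974 K

For a small grey body in a large enclosure, net radiated power = εσA(T⁴ − T_w⁴).
Steady state: P = εσA(T⁴ − T_w⁴) with A = 4πr² = 7.258×10⁻⁴ m².
T⁴ = P/(εσA) + T_w⁴ = 17.0/(0.53·5.67×10⁻⁸·7.258×10⁻⁴) + (590)⁴
    = 7.794×10¹¹ + 1.212×10¹¹ = 9.006×10¹¹ K⁴.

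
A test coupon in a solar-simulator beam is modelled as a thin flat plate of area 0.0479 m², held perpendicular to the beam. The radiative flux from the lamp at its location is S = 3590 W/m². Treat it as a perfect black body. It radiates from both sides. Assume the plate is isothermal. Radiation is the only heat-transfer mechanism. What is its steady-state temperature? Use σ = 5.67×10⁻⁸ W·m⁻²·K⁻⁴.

At equilibrium, absorbed power = emitted power.
Absorbing cross-section = A = 0.04790 m²; emitting surface = 2A = 0.09580 m² (ratio 2).
S·A_cross = εσ·A_surf·T⁴  ⇒  T⁴ = S/(2σ).
T⁴ = 1.00·3590/(2·5.67×10⁻⁸) = 3.166×10¹⁰ K⁴.
T = (3.166×10¹⁰)^(1/4).

T ≈ 422 K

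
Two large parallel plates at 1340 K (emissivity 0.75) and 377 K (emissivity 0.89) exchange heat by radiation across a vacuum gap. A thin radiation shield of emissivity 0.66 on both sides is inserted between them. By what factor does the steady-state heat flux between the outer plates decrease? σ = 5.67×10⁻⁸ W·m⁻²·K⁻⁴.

Without shield: q₀ = σΔ(T⁴)/(1/ε₁+1/ε₂−1) with denominator 1.457.
With shield the two gaps are in series; the resistances add: (1/ε₁+1/ε_s−1)+(1/ε_s+1/ε₂−1) = 1.848+1.639 = 3.487.
Heat-flux ratio q₀/q = 3.487/1.457.

factor ≈ 2.39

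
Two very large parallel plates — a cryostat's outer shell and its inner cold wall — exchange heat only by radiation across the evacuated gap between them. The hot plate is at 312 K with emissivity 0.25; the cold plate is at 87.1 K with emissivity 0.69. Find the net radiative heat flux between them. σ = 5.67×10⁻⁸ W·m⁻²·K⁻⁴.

q ≈ 120 W/m²

For two infinite grey parallel plates, q = σ(T₁⁴ − T₂⁴)/(1/ε₁ + 1/ε₂ − 1).
T₁⁴ − T₂⁴ = 9.476×10⁹ − 5.755×10⁷ = 9.418×10⁹ K⁴.
1/ε₁ + 1/ε₂ − 1 = 4.000 + 1.449 − 1 = 4.449.
q = 5.67×10⁻⁸ × 9.418×10⁹ / 4.449.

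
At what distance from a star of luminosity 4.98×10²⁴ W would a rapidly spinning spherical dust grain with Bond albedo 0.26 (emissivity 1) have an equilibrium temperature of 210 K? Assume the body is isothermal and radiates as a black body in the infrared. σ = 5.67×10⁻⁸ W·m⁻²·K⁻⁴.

d ≈ 2.58×10¹⁰ m

For an isothermal black-emitting sphere, (1−a)S·πr² = σ·4πr²·T⁴ ⇒ S = 4σT⁴/(1−a).
S = 4·5.67×10⁻⁸·(210)⁴/0.740 = 596.1 W/m².
Flux falls as S = L/(4πd²), so d = √(L/(4πS)) = √(4.98×10²⁴/(4π·596.1)).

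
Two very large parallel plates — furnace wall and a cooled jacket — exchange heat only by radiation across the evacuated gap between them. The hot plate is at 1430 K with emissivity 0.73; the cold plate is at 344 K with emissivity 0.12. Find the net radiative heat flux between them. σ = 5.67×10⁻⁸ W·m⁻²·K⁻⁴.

For two infinite grey parallel plates, q = σ(T₁⁴ − T₂⁴)/(1/ε₁ + 1/ε₂ − 1).
T₁⁴ − T₂⁴ = 4.182×10¹² − 1.400×10¹⁰ = 4.168×10¹² K⁴.
1/ε₁ + 1/ε₂ − 1 = 1.370 + 8.333 − 1 = 8.703.
q = 5.67×10⁻⁸ × 4.168×10¹² / 8.703.

q ≈ 27200 W/m²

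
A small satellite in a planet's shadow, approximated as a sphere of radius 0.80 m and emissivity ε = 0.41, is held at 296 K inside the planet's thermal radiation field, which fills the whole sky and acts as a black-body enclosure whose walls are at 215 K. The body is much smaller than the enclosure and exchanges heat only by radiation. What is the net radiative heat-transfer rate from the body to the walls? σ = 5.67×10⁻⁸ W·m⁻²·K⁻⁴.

For a small grey body in a large enclosure: P_net = εσA(T_body⁴ − T_wall⁴).
A = 4πr² = 8.042 m²; T_body⁴ − T_wall⁴ = 7.677×10⁹ − 2.137×10⁹ = 5.540×10⁹ K⁴.
|P_net| = 0.41·5.67×10⁻⁸·8.042·5.540×10⁹.

P_net ≈ 1040 W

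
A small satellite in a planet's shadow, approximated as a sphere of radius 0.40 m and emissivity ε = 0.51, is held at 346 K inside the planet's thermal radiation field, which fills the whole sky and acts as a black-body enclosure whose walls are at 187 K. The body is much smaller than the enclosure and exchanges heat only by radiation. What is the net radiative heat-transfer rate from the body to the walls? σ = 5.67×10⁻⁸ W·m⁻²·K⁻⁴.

P_net ≈ 762 W

For a small grey body in a large enclosure: P_net = εσA(T_body⁴ − T_wall⁴).
A = 4πr² = 2.011 m²; T_body⁴ − T_wall⁴ = 1.433×10¹⁰ − 1.223×10⁹ = 1.311×10¹⁰ K⁴.
|P_net| = 0.51·5.67×10⁻⁸·2.011·1.311×10¹⁰.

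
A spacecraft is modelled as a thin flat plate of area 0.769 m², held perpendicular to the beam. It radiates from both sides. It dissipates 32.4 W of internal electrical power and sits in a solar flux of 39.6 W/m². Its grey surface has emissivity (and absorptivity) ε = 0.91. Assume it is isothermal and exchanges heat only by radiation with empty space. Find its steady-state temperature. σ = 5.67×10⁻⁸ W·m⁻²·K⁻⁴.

T ≈ 166 K

At steady state, absorbed solar power + internal power = radiated power.
Absorbed: α·S·A_cross = 0.91·39.6·0.7690 = 27.71 W (cross-section A).
Total input = 27.71 + 32.4 = 60.11 W.
Radiated: εσ·A_surf·T⁴ with A_surf = 2A = 1.538 m².
T⁴ = 60.11/(0.91·5.67×10⁻⁸·1.538) = 7.575×10⁸ K⁴.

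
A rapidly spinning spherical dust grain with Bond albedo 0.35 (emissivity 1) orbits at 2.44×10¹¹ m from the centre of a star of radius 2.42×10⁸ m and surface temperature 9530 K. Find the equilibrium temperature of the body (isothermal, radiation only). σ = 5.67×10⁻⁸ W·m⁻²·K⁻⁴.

The star's surface emits σT_*⁴; at distance d the flux is S = σT_*⁴(R_*/d)².
S = 5.67×10⁻⁸·(9530)⁴·(2.42×10⁸/2.44×10¹¹)² = 460.1 W/m².
For an isothermal sphere T⁴ = (1−a)S/(4σ) = 1.318×10⁹ K⁴.

T ≈ 191 K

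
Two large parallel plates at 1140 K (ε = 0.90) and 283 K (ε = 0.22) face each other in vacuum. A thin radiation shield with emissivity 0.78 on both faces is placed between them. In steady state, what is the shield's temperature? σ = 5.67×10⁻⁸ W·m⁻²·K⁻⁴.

T_s ≈ 1070 K

In steady state the net flux on the hot side equals that on the cold side.
σ(T₁⁴−T_s⁴)/D₁ = σ(T_s⁴−T₂⁴)/D₂, with D₁ = 1/ε₁+1/ε_s−1 = 1.393, D₂ = 1/ε_s+1/ε₂−1 = 4.828.
Solve for T_s⁴: T_s⁴ = (D₂·T₁⁴ + D₁·T₂⁴)/(D₁+D₂) = 1.312×10¹² K⁴.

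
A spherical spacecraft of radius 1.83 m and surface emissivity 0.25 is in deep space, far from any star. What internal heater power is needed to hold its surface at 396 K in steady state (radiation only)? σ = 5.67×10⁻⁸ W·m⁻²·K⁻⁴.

P = εσ·4πr²·T⁴.
4πr² = 42.08 m²; T⁴ = 2.459×10¹⁰ K⁴.
P = 0.25·5.67×10⁻⁸·42.08·2.459×10¹⁰.

P ≈ 14700 W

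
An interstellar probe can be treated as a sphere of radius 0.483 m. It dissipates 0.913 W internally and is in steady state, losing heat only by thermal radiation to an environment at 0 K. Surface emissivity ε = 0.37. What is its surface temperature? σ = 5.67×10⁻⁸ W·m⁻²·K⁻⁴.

T ≈ 62.1 K

Steady state: internal power = radiated power, P = εσA T⁴.
Radiating area A = 4πr² = 2.932 m².
T⁴ = P/(εσA) = 0.913/(0.37·5.67×10⁻⁸·2.932) = 1.485×10⁷ K⁴.
T = (1.485×10⁷)^(1/4).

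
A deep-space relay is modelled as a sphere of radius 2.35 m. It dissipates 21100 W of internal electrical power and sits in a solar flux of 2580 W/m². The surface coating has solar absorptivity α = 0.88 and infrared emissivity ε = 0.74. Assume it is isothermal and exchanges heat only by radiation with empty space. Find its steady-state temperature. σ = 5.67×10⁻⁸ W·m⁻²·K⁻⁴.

At steady state, absorbed solar power + internal power = radiated power.
Absorbed: α·S·A_cross = 0.88·2580·17.35 = 39390 W (cross-section πr²).
Total input = 39390 + 21100 = 60490 W.
Radiated: εσ·A_surf·T⁴ with A_surf = 4πr² = 69.40 m².
T⁴ = 60490/(0.74·5.67×10⁻⁸·69.40) = 2.077×10¹⁰ K⁴.

T ≈ 380 K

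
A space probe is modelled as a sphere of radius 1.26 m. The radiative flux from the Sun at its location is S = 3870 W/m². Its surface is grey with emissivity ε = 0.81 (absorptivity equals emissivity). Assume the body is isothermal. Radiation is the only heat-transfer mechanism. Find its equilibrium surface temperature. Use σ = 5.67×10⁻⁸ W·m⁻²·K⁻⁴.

T ≈ 361 K

At equilibrium, absorbed power = emitted power.
Absorbing cross-section = πr² = 4.988 m²; emitting surface = 4πr² = 19.95 m² (ratio 4).
εS·A_cross = εσ·A_surf·T⁴  ⇒  T⁴ = S/(4σ)   (ε cancels).
T⁴ = 3870/(4·5.67×10⁻⁸) = 1.706×10¹⁰ K⁴.
T = (1.706×10¹⁰)^(1/4).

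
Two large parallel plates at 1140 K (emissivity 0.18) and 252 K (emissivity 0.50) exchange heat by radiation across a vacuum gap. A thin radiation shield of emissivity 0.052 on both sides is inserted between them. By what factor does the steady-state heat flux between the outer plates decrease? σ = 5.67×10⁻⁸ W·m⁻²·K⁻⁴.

Without shield: q₀ = σΔ(T⁴)/(1/ε₁+1/ε₂−1) with denominator 6.556.
With shield the two gaps are in series; the resistances add: (1/ε₁+1/ε_s−1)+(1/ε_s+1/ε₂−1) = 23.79+20.23 = 44.02.
Heat-flux ratio q₀/q = 44.02/6.556.

factor ≈ 6.71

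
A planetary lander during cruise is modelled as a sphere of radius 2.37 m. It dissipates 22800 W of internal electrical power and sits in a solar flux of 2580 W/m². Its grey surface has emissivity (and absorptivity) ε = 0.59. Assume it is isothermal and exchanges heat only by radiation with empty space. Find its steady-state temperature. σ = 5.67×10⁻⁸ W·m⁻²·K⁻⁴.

T ≈ 381 K

At steady state, absorbed solar power + internal power = radiated power.
Absorbed: α·S·A_cross = 0.59·2580·17.65 = 26860 W (cross-section πr²).
Total input = 26860 + 22800 = 49660 W.
Radiated: εσ·A_surf·T⁴ with A_surf = 4πr² = 70.58 m².
T⁴ = 49660/(0.59·5.67×10⁻⁸·70.58) = 2.103×10¹⁰ K⁴.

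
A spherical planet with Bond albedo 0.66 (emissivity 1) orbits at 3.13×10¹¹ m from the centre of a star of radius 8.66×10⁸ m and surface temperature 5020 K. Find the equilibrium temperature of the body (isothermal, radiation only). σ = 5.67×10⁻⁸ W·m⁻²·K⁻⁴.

T ≈ 143 K

The star's surface emits σT_*⁴; at distance d the flux is S = σT_*⁴(R_*/d)².
S = 5.67×10⁻⁸·(5020)⁴·(8.66×10⁸/3.13×10¹¹)² = 275.6 W/m².
For an isothermal sphere T⁴ = (1−a)S/(4σ) = 4.132×10⁸ K⁴.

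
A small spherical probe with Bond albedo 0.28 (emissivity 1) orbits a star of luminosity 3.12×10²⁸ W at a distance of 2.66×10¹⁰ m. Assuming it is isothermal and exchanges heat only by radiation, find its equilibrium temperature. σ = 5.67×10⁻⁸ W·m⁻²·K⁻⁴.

T ≈ 1830 K

First find the stellar flux at distance d: S = L/(4πd²) = 3.12×10²⁸/(4π·(2.66×10¹⁰)²) = 3.509×10⁶ W/m².
For an isothermal sphere, absorbed (1−a)S·πr² = emitted σ·4πr²·T⁴, so T⁴ = (1−a)S/(4σ).
T⁴ = 0.720·3.509×10⁶/(4·5.67×10⁻⁸) = 1.114×10¹³ K⁴.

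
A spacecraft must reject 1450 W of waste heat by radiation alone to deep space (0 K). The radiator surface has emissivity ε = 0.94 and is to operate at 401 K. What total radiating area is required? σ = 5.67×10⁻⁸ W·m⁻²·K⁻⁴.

P = εσA T⁴ ⇒ A = P/(εσT⁴).
T⁴ = 2.586×10¹⁰ K⁴.
A = 1450/(0.94 × 5.67×10⁻⁸ × 2.586×10¹⁰).

A ≈ 1.05 m²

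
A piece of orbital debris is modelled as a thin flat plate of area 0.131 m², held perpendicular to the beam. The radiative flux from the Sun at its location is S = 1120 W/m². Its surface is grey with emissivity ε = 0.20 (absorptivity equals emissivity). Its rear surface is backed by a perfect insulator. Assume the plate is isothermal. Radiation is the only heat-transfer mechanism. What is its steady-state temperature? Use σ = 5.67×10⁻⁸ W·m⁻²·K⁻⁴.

At equilibrium, absorbed power = emitted power.
Absorbing cross-section = A = 0.1310 m²; emitting surface = A = 0.1310 m² (ratio 1).
εS·A_cross = εσ·A_surf·T⁴  ⇒  T⁴ = S/(1σ)   (ε cancels).
T⁴ = 1120/(1·5.67×10⁻⁸) = 1.975×10¹⁰ K⁴.
T = (1.975×10¹⁰)^(1/4).

T ≈ 375 K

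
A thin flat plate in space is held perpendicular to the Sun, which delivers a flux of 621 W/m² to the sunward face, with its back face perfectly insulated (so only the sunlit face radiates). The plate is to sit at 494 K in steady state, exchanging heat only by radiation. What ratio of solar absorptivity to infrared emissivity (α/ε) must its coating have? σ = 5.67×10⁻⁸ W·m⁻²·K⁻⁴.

Balance: αS·A = εσ·1A·T⁴ ⇒ α/ε = σT⁴/S.
α/ε = 5.67×10⁻⁸·(494)⁴/621 = 5.67×10⁻⁸·5.955×10¹⁰/621.

α/ε ≈ 5.44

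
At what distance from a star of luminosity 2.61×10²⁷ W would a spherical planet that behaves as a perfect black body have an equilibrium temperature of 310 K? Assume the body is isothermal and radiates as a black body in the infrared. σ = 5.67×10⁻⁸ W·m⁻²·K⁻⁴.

For an isothermal black-emitting sphere, (1−a)S·πr² = σ·4πr²·T⁴ ⇒ S = 4σT⁴/(1−a).
S = 4·5.67×10⁻⁸·(310)⁴/1.00 = 2095 W/m².
Flux falls as S = L/(4πd²), so d = √(L/(4πS)) = √(2.61×10²⁷/(4π·2095)).

d ≈ 3.15×10¹¹ m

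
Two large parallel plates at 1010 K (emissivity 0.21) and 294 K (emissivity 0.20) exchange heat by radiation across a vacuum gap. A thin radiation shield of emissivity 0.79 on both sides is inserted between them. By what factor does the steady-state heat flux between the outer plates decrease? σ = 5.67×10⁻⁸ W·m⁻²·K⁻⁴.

Without shield: q₀ = σΔ(T⁴)/(1/ε₁+1/ε₂−1) with denominator 8.762.
With shield the two gaps are in series; the resistances add: (1/ε₁+1/ε_s−1)+(1/ε_s+1/ε₂−1) = 5.028+5.266 = 10.29.
Heat-flux ratio q₀/q = 10.29/8.762.

factor ≈ 1.17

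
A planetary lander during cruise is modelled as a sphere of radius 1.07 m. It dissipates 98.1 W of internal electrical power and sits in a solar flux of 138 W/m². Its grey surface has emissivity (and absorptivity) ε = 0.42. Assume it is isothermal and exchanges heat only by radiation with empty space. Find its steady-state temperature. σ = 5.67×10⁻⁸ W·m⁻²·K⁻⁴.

T ≈ 173 K

At steady state, absorbed solar power + internal power = radiated power.
Absorbed: α·S·A_cross = 0.42·138·3.597 = 208.5 W (cross-section πr²).
Total input = 208.5 + 98.1 = 306.6 W.
Radiated: εσ·A_surf·T⁴ with A_surf = 4πr² = 14.39 m².
T⁴ = 306.6/(0.42·5.67×10⁻⁸·14.39) = 8.948×10⁸ K⁴.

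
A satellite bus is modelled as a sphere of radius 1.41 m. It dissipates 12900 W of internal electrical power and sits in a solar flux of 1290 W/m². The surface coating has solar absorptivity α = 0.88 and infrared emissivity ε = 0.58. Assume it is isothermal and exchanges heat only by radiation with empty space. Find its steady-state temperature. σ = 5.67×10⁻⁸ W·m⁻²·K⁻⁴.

At steady state, absorbed solar power + internal power = radiated power.
Absorbed: α·S·A_cross = 0.88·1290·6.246 = 7090 W (cross-section πr²).
Total input = 7090 + 12900 = 19990 W.
Radiated: εσ·A_surf·T⁴ with A_surf = 4πr² = 24.98 m².
T⁴ = 19990/(0.58·5.67×10⁻⁸·24.98) = 2.433×10¹⁰ K⁴.

T ≈ 395 K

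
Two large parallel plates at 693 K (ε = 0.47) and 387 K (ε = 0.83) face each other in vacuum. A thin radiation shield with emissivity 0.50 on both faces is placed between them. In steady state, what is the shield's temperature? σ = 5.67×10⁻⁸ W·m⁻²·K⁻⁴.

In steady state the net flux on the hot side equals that on the cold side.
σ(T₁⁴−T_s⁴)/D₁ = σ(T_s⁴−T₂⁴)/D₂, with D₁ = 1/ε₁+1/ε_s−1 = 3.128, D₂ = 1/ε_s+1/ε₂−1 = 2.205.
Solve for T_s⁴: T_s⁴ = (D₂·T₁⁴ + D₁·T₂⁴)/(D₁+D₂) = 1.085×10¹¹ K⁴.

T_s ≈ 574 K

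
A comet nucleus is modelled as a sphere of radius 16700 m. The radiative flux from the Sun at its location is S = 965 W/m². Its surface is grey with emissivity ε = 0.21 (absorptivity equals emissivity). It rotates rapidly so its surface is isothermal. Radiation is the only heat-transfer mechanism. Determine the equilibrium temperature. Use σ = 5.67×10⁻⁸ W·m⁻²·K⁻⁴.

At equilibrium, absorbed power = emitted power.
Absorbing cross-section = πr² = 8.762×10⁸ m²; emitting surface = 4πr² = 3.505×10⁹ m² (ratio 4).
εS·A_cross = εσ·A_surf·T⁴  ⇒  T⁴ = S/(4σ)   (ε cancels).
T⁴ = 965/(4·5.67×10⁻⁸) = 4.255×10⁹ K⁴.
T = (4.255×10⁹)^(1/4).

T ≈ 255 K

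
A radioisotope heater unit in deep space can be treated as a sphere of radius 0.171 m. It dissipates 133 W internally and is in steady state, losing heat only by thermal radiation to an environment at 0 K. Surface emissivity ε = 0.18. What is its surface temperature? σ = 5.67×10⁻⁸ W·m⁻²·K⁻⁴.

Steady state: internal power = radiated power, P = εσA T⁴.
Radiating area A = 4πr² = 0.3675 m².
T⁴ = P/(εσA) = 133/(0.18·5.67×10⁻⁸·0.3675) = 3.546×10¹⁰ K⁴.
T = (3.546×10¹⁰)^(1/4).

T ≈ 434 K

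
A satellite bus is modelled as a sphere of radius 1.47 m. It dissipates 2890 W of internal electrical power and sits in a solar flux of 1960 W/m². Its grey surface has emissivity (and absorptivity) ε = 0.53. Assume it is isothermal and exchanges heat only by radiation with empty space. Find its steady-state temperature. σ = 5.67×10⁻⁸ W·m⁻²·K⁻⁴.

At steady state, absorbed solar power + internal power = radiated power.
Absorbed: α·S·A_cross = 0.53·1960·6.789 = 7052 W (cross-section πr²).
Total input = 7052 + 2890 = 9942 W.
Radiated: εσ·A_surf·T⁴ with A_surf = 4πr² = 27.15 m².
T⁴ = 9942/(0.53·5.67×10⁻⁸·27.15) = 1.218×10¹⁰ K⁴.

T ≈ 332 K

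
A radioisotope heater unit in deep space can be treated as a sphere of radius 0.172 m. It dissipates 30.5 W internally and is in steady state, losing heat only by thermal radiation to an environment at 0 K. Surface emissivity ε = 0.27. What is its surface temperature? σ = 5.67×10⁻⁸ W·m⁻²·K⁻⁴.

Steady state: internal power = radiated power, P = εσA T⁴.
Radiating area A = 4πr² = 0.3718 m².
T⁴ = P/(εσA) = 30.5/(0.27·5.67×10⁻⁸·0.3718) = 5.359×10⁹ K⁴.
T = (5.359×10⁹)^(1/4).

T ≈ 271 K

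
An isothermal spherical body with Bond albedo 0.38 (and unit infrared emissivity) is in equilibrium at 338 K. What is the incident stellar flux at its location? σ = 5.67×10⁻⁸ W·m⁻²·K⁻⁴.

(1−a)S·πr² = σ·4πr²·T⁴ ⇒ S = 4σT⁴/(1−a).
S = 4·5.67×10⁻⁸·1.305×10¹⁰/0.620.

S ≈ 4770 W/m²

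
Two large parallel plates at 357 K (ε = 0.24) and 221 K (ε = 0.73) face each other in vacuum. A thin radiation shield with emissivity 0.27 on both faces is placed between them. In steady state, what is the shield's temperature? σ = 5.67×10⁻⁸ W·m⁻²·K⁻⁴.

In steady state the net flux on the hot side equals that on the cold side.
σ(T₁⁴−T_s⁴)/D₁ = σ(T_s⁴−T₂⁴)/D₂, with D₁ = 1/ε₁+1/ε_s−1 = 6.870, D₂ = 1/ε_s+1/ε₂−1 = 4.074.
Solve for T_s⁴: T_s⁴ = (D₂·T₁⁴ + D₁·T₂⁴)/(D₁+D₂) = 7.544×10⁹ K⁴.

T_s ≈ 295 K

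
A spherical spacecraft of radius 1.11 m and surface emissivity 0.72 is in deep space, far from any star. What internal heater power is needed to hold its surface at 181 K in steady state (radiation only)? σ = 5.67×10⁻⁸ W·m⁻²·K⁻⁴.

P = εσ·4πr²·T⁴.
4πr² = 15.48 m²; T⁴ = 1.073×10⁹ K⁴.
P = 0.72·5.67×10⁻⁸·15.48·1.073×10⁹.

P ≈ 678 W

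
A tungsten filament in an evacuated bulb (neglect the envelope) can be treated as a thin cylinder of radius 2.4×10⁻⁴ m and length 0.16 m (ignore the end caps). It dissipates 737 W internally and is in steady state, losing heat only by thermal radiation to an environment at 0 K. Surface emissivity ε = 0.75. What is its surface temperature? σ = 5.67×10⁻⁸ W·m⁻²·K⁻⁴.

T ≈ 2910 K

Steady state: internal power = radiated power, P = εσA T⁴.
Radiating area A = 2πrL = 2.413×10⁻⁴ m².
T⁴ = P/(εσA) = 737/(0.75·5.67×10⁻⁸·2.413×10⁻⁴) = 7.183×10¹³ K⁴.
T = (7.183×10¹³)^(1/4).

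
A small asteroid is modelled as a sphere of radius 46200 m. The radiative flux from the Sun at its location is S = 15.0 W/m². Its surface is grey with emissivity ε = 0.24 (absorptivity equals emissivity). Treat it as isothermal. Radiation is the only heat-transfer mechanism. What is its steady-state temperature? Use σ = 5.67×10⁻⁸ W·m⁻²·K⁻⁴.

At equilibrium, absorbed power = emitted power.
Absorbing cross-section = πr² = 6.706×10⁹ m²; emitting surface = 4πr² = 2.682×10¹⁰ m² (ratio 4).
εS·A_cross = εσ·A_surf·T⁴  ⇒  T⁴ = S/(4σ)   (ε cancels).
T⁴ = 15.0/(4·5.67×10⁻⁸) = 6.614×10⁷ K⁴.
T = (6.614×10⁷)^(1/4).

T ≈ 90.2 K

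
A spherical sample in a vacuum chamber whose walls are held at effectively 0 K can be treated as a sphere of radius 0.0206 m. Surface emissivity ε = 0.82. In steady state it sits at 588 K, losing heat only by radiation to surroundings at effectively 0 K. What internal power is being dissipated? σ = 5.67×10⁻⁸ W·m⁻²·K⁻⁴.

P ≈ 29.6 W

Steady state: P = εσA T⁴.
A = 4πr² = 0.005333 m²; T⁴ = (588)⁴ = 1.195×10¹¹ K⁴.
P = 0.82 × 5.67×10⁻⁸ × 0.005333 × 1.195×10¹¹.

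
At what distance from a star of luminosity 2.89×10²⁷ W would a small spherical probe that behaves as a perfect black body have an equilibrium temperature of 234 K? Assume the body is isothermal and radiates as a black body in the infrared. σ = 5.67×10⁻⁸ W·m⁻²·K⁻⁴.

d ≈ 5.82×10¹¹ m

For an isothermal black-emitting sphere, (1−a)S·πr² = σ·4πr²·T⁴ ⇒ S = 4σT⁴/(1−a).
S = 4·5.67×10⁻⁸·(234)⁴/1.00 = 680.0 W/m².
Flux falls as S = L/(4πd²), so d = √(L/(4πS)) = √(2.89×10²⁷/(4π·680.0)).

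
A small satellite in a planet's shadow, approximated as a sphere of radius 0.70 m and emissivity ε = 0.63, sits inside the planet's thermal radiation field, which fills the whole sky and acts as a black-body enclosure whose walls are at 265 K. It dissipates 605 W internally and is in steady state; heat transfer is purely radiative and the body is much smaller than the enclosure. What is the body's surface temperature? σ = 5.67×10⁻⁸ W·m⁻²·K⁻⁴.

For a small grey body in a large enclosure, net radiated power = εσA(T⁴ − T_w⁴).
Steady state: P = εσA(T⁴ − T_w⁴) with A = 4πr² = 6.158 m².
T⁴ = P/(εσA) + T_w⁴ = 605/(0.63·5.67×10⁻⁸·6.158) + (265)⁴
    = 2.751×10⁹ + 4.932×10⁹ = 7.682×10⁹ K⁴.

T ≈ 296 K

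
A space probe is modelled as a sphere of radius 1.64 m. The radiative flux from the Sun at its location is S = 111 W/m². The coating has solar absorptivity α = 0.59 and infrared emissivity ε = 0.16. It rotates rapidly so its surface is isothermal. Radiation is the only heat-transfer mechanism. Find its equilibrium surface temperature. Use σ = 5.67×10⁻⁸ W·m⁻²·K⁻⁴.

At equilibrium, absorbed power = emitted power.
Absorbing cross-section = πr² = 8.450 m²; emitting surface = 4πr² = 33.80 m² (ratio 4).
αS·A_cross = εσ·A_surf·T⁴  ⇒  T⁴ = αS/(ε·4σ).
T⁴ = 0.590·111/(0.16·4·5.67×10⁻⁸) = 1.805×10⁹ K⁴.
T = (1.805×10⁹)^(1/4).

T ≈ 206 K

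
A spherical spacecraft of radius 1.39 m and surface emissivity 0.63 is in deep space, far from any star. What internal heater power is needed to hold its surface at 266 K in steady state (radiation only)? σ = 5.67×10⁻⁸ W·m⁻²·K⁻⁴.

P = εσ·4πr²·T⁴.
4πr² = 24.28 m²; T⁴ = 5.006×10⁹ K⁴.
P = 0.63·5.67×10⁻⁸·24.28·5.006×10⁹.

P ≈ 4340 W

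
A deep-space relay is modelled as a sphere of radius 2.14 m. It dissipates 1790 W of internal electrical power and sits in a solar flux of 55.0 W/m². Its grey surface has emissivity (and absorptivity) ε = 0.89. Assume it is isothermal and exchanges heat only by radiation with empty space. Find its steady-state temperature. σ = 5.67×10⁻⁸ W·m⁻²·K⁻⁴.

At steady state, absorbed solar power + internal power = radiated power.
Absorbed: α·S·A_cross = 0.89·55.0·14.39 = 704.3 W (cross-section πr²).
Total input = 704.3 + 1790 = 2494 W.
Radiated: εσ·A_surf·T⁴ with A_surf = 4πr² = 57.55 m².
T⁴ = 2494/(0.89·5.67×10⁻⁸·57.55) = 8.589×10⁸ K⁴.

T ≈ 171 K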